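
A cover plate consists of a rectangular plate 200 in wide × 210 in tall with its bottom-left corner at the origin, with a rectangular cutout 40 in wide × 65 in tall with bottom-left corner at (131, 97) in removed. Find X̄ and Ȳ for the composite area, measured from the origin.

X̄ = 96.63 in, Ȳ = 103.38 in

plate: A = 200 × 210 = 42000.00, centroid at (100.00, 105.00).
hole: A = −(40 × 65) = -2600.00, centroid at (151.00, 129.50).
ΣA = 39400.00 in², ΣAX̄ = 3807400.00 in³, ΣAȲ = 4073300.00 in³.
X̄ = 3807400.00/39400.00 = 96.63 in; Ȳ = 4073300.00/39400.00 = 103.38 in.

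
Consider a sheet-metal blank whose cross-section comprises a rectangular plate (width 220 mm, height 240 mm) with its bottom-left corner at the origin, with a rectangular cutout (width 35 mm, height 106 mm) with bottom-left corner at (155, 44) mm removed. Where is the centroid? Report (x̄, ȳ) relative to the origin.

x̄ = 105.28 mm, ȳ = 121.74 mm

Part | A | x̄ᵢ | ȳᵢ | A·x̄ᵢ | A·ȳᵢ
plate | 52800.00 | 110.00 | 120.00 | 5808000.00 | 6336000.00
hole | -3710.00 | 172.50 | 97.00 | -639975.00 | -359870.00
Σ | 49090.00 |  |  | 5168025.00 | 5976130.00
x̄ = 5168025.00 / 49090.00 = 105.28 mm
ȳ = 5976130.00 / 49090.00 = 121.74 mm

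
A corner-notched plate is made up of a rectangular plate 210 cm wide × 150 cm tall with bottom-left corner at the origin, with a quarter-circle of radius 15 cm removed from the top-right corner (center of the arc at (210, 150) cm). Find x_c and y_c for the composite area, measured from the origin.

x_c = 104.44 cm, y_c = 74.61 cm

plate: A = 210 × 150 = 31500.00, centroid at (105.00, 75.00).
removed quarter-circle: A = −¼π·15² = -176.71, centroid at (203.63, 143.63).
ΣA = 31323.29 cm²
ΣAx_c = (31500.00)(105.00) + (-176.71)(203.63) = 3271514.94 cm³
ΣAy_c = (31500.00)(75.00) + (-176.71)(143.63) = 2337117.81 cm³
x_c = 3271514.94 / 31323.29 = 104.44 cm
y_c = 2337117.81 / 31323.29 = 74.61 cm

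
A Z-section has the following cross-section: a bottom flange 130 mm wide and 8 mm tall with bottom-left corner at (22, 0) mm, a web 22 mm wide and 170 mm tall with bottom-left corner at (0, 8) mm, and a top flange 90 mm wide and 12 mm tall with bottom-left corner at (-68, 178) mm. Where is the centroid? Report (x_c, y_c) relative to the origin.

Part | A | x̄ᵢ | ȳᵢ | A·x̄ᵢ | A·ȳᵢ
bottom flange | 1040.00 | 87.00 | 4.00 | 90480.00 | 4160.00
web | 3740.00 | 11.00 | 93.00 | 41140.00 | 347820.00
top flange | 1080.00 | -23.00 | 184.00 | -24840.00 | 198720.00
Σ | 5860.00 |  |  | 106780.00 | 550700.00
x_c = 106780.00 / 5860.00 = 18.22 mm
y_c = 550700.00 / 5860.00 = 93.98 mm

x_c = 18.22 mm, y_c = 93.98 mm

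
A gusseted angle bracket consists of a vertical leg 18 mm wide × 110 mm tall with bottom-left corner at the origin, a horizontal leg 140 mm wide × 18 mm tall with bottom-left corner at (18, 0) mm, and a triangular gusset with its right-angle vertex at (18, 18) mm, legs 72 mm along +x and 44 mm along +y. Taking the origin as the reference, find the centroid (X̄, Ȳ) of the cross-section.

X̄ = 50.31 mm, Ȳ = 30.13 mm

Part | A | x̄ᵢ | ȳᵢ | A·x̄ᵢ | A·ȳᵢ
vertical leg | 1980.00 | 9.00 | 55.00 | 17820.00 | 108900.00
horizontal leg | 2520.00 | 88.00 | 9.00 | 221760.00 | 22680.00
gusset | 1584.00 | 42.00 | 32.67 | 66528.00 | 51744.00
Σ | 6084.00 |  |  | 306108.00 | 183324.00
X̄ = 306108.00 / 6084.00 = 50.31 mm
Ȳ = 183324.00 / 6084.00 = 30.13 mm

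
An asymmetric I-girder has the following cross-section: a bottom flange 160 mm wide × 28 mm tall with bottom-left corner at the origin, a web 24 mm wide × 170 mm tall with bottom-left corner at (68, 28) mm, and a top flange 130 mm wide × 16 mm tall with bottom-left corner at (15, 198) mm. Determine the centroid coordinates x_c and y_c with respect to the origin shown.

x_c = 80.00 mm, y_c = 89.50 mm

bottom flange: A = 160 × 28 = 4480.00, centroid at (80.00, 14.00).
web: A = 24 × 170 = 4080.00, centroid at (80.00, 113.00).
top flange: A = 130 × 16 = 2080.00, centroid at (80.00, 206.00).
ΣA = 10640.00 mm², ΣAx_c = 851200.00 mm³, ΣAy_c = 952240.00 mm³.
x_c = 851200.00/10640.00 = 80.00 mm; y_c = 952240.00/10640.00 = 89.50 mm.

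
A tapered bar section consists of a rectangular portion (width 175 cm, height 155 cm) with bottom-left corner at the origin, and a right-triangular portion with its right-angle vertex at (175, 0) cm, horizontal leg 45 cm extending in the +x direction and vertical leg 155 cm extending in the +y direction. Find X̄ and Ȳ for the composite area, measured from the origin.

X̄ = 99.18 cm, Ȳ = 74.56 cm

rectangular portion: A = 175 × 155 = 27125.00, centroid at (87.50, 77.50).
triangular portion: A = ½·45·155 = 3487.50, centroid at (190.00, 51.67).
ΣA = 30612.50 cm²
ΣAX̄ = (27125.00)(87.50) + (3487.50)(190.00) = 3036062.50 cm³
ΣAȲ = (27125.00)(77.50) + (3487.50)(51.67) = 2282375.00 cm³
X̄ = 3036062.50 / 30612.50 = 99.18 cm
Ȳ = 2282375.00 / 30612.50 = 74.56 cm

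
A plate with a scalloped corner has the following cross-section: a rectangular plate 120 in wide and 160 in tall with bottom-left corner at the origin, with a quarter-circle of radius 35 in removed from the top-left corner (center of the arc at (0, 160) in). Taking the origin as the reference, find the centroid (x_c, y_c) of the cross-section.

plate: A = 120 × 160 = 19200.00, centroid at (60.00, 80.00).
removed quarter-circle: A = −¼π·35² = -962.11, centroid at (14.85, 145.15).
ΣA = 18237.89 in²
ΣAx_c = (19200.00)(60.00) + (-962.11)(14.85) = 1137708.33 in³
ΣAy_c = (19200.00)(80.00) + (-962.11)(145.15) = 1396353.63 in³
x_c = 1137708.33 / 18237.89 = 62.38 in
y_c = 1396353.63 / 18237.89 = 76.56 in

x_c = 62.38 in, y_c = 76.56 in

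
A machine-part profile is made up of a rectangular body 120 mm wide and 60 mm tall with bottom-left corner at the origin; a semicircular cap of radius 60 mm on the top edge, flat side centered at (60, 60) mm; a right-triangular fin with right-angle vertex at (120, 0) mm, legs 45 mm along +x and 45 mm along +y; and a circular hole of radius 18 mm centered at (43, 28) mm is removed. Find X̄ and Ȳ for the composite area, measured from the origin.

X̄ = 67.26 mm, Ȳ = 53.39 mm

Part | A | x̄ᵢ | ȳᵢ | A·x̄ᵢ | A·ȳᵢ
rectangular body | 7200.00 | 60.00 | 30.00 | 432000.00 | 216000.00
semicircular top | 5654.87 | 60.00 | 85.46 | 339292.01 | 483292.01
triangular fin | 1012.50 | 135.00 | 15.00 | 136687.50 | 15187.50
hole | -1017.88 | 43.00 | 28.00 | -43768.67 | -28500.53
Σ | 12849.49 |  |  | 864210.84 | 685978.98
X̄ = 864210.84 / 12849.49 = 67.26 mm
Ȳ = 685978.98 / 12849.49 = 53.39 mm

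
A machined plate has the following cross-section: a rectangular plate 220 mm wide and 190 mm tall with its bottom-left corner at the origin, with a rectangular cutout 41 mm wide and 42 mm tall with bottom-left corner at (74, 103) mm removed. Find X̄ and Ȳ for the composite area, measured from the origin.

X̄ = 110.67 mm, Ȳ = 93.75 mm

Part | A | x̄ᵢ | ȳᵢ | A·x̄ᵢ | A·ȳᵢ
plate | 41800.00 | 110.00 | 95.00 | 4598000.00 | 3971000.00
hole | -1722.00 | 94.50 | 124.00 | -162729.00 | -213528.00
Σ | 40078.00 |  |  | 4435271.00 | 3757472.00
X̄ = 4435271.00 / 40078.00 = 110.67 mm
Ȳ = 3757472.00 / 40078.00 = 93.75 mm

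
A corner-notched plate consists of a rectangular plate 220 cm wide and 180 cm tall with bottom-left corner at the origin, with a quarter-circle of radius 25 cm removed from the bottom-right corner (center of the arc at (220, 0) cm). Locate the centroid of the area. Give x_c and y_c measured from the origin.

plate: A = 220 × 180 = 39600.00, centroid at (110.00, 90.00).
removed quarter-circle: A = −¼π·25² = -490.87, centroid at (209.39, 10.61).
ΣA = 39109.13 cm², ΣAx_c = 4253216.09 cm³, ΣAy_c = 3558791.67 cm³.
x_c = 4253216.09/39109.13 = 108.75 cm; y_c = 3558791.67/39109.13 = 91.00 cm.

x_c = 108.75 cm, y_c = 91.00 cm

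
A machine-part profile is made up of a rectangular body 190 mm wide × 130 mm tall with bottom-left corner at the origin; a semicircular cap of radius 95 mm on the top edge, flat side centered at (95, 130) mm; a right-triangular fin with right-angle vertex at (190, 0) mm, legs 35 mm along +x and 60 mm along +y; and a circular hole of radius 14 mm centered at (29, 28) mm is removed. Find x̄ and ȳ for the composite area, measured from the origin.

x̄ = 98.88 mm, ȳ = 102.36 mm

Part | A | x̄ᵢ | ȳᵢ | A·x̄ᵢ | A·ȳᵢ
rectangular body | 24700.00 | 95.00 | 65.00 | 2346500.00 | 1605500.00
semicircular top | 14176.44 | 95.00 | 170.32 | 1346761.50 | 2414520.12
triangular fin | 1050.00 | 201.67 | 20.00 | 211750.00 | 21000.00
hole | -615.75 | 29.00 | 28.00 | -17856.81 | -17241.06
Σ | 39310.68 |  |  | 3887154.69 | 4023779.06
x̄ = 3887154.69 / 39310.68 = 98.88 mm
ȳ = 4023779.06 / 39310.68 = 102.36 mm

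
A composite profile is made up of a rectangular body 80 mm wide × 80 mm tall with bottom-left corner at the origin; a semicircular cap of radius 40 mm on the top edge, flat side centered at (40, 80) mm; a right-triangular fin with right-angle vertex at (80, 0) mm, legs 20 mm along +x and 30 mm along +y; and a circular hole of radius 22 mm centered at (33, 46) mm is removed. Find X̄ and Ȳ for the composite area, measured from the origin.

rectangular body: A = 80 × 80 = 6400.00, centroid at (40.00, 40.00).
semicircular top: A = ½π·40² = 2513.27, centroid at (40.00, 96.98).
triangular fin: A = ½·20·30 = 300.00, centroid at (86.67, 10.00).
hole: A = −π·22² = -1520.53, centroid at (33.00, 46.00).
ΣA = 7692.74 mm², ΣAX̄ = 332353.45 mm³, ΣAȲ = 432784.18 mm³.
X̄ = 332353.45/7692.74 = 43.20 mm; Ȳ = 432784.18/7692.74 = 56.26 mm.

X̄ = 43.20 mm, Ȳ = 56.26 mm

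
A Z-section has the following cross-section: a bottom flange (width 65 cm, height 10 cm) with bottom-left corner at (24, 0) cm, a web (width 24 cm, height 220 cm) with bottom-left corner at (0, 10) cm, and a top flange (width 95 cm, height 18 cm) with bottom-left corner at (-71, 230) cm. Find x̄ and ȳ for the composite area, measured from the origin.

x̄ = 7.84 cm, ȳ = 136.85 cm

bottom flange: A = 65 × 10 = 650.00, centroid at (56.50, 5.00).
web: A = 24 × 220 = 5280.00, centroid at (12.00, 120.00).
top flange: A = 95 × 18 = 1710.00, centroid at (-23.50, 239.00).
ΣA = 7640.00 cm²
ΣAx̄ = (650.00)(56.50) + (5280.00)(12.00) + (1710.00)(-23.50) = 59900.00 cm³
ΣAȳ = (650.00)(5.00) + (5280.00)(120.00) + (1710.00)(239.00) = 1045540.00 cm³
x̄ = 59900.00 / 7640.00 = 7.84 cm
ȳ = 1045540.00 / 7640.00 = 136.85 cm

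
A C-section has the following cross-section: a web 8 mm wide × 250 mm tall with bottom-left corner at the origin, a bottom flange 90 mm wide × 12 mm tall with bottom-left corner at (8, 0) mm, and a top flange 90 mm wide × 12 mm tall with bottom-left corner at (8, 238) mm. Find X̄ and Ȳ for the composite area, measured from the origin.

X̄ = 29.44 mm, Ȳ = 125.00 mm

web: A = 8 × 250 = 2000.00, centroid at (4.00, 125.00).
bottom flange: A = 90 × 12 = 1080.00, centroid at (53.00, 6.00).
top flange: A = 90 × 12 = 1080.00, centroid at (53.00, 244.00).
ΣA = 4160.00 mm², ΣAX̄ = 122480.00 mm³, ΣAȲ = 520000.00 mm³.
X̄ = 122480.00/4160.00 = 29.44 mm; Ȳ = 520000.00/4160.00 = 125.00 mm.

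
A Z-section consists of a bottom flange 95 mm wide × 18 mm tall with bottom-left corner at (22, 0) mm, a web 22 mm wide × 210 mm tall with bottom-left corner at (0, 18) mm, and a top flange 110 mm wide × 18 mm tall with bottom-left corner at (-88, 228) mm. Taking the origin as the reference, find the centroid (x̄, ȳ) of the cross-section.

bottom flange: A = 95 × 18 = 1710.00, centroid at (69.50, 9.00).
web: A = 22 × 210 = 4620.00, centroid at (11.00, 123.00).
top flange: A = 110 × 18 = 1980.00, centroid at (-33.00, 237.00).
ΣA = 8310.00 mm²
ΣAx̄ = (1710.00)(69.50) + (4620.00)(11.00) + (1980.00)(-33.00) = 104325.00 mm³
ΣAȳ = (1710.00)(9.00) + (4620.00)(123.00) + (1980.00)(237.00) = 1052910.00 mm³
x̄ = 104325.00 / 8310.00 = 12.55 mm
ȳ = 1052910.00 / 8310.00 = 126.70 mm

x̄ = 12.55 mm, ȳ = 126.70 mm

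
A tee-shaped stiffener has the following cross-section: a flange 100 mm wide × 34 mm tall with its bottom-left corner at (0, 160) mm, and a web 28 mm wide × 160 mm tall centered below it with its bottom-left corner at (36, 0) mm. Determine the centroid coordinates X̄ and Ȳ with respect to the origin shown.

Part | A | x̄ᵢ | ȳᵢ | A·x̄ᵢ | A·ȳᵢ
web | 4480.00 | 50.00 | 80.00 | 224000.00 | 358400.00
flange | 3400.00 | 50.00 | 177.00 | 170000.00 | 601800.00
Σ | 7880.00 |  |  | 394000.00 | 960200.00
X̄ = 394000.00 / 7880.00 = 50.00 mm
Ȳ = 960200.00 / 7880.00 = 121.85 mm

X̄ = 50.00 mm, Ȳ = 121.85 mm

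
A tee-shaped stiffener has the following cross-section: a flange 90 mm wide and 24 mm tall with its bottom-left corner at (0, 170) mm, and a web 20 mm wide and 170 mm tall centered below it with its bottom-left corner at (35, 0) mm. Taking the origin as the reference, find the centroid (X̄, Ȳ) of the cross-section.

X̄ = 45.00 mm, Ȳ = 122.68 mm

web: A = 20 × 170 = 3400.00, centroid at (45.00, 85.00).
flange: A = 90 × 24 = 2160.00, centroid at (45.00, 182.00).
ΣA = 5560.00 mm²
ΣAX̄ = (3400.00)(45.00) + (2160.00)(45.00) = 250200.00 mm³
ΣAȲ = (3400.00)(85.00) + (2160.00)(182.00) = 682120.00 mm³
X̄ = 250200.00 / 5560.00 = 45.00 mm
Ȳ = 682120.00 / 5560.00 = 122.68 mm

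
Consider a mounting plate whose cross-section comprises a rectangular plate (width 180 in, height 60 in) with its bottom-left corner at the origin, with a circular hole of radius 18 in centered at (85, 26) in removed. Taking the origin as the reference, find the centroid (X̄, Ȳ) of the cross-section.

Part | A | x̄ᵢ | ȳᵢ | A·x̄ᵢ | A·ȳᵢ
plate | 10800.00 | 90.00 | 30.00 | 972000.00 | 324000.00
hole | -1017.88 | 85.00 | 26.00 | -86519.46 | -26464.78
Σ | 9782.12 |  |  | 885480.54 | 297535.22
X̄ = 885480.54 / 9782.12 = 90.52 in
Ȳ = 297535.22 / 9782.12 = 30.42 in

X̄ = 90.52 in, Ȳ = 30.42 in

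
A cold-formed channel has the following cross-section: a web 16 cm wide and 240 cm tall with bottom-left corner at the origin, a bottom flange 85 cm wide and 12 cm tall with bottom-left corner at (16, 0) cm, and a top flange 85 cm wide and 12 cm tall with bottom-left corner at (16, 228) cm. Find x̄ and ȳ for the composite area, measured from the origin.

Part | A | x̄ᵢ | ȳᵢ | A·x̄ᵢ | A·ȳᵢ
web | 3840.00 | 8.00 | 120.00 | 30720.00 | 460800.00
bottom flange | 1020.00 | 58.50 | 6.00 | 59670.00 | 6120.00
top flange | 1020.00 | 58.50 | 234.00 | 59670.00 | 238680.00
Σ | 5880.00 |  |  | 150060.00 | 705600.00
x̄ = 150060.00 / 5880.00 = 25.52 cm
ȳ = 705600.00 / 5880.00 = 120.00 cm

x̄ = 25.52 cm, ȳ = 120.00 cm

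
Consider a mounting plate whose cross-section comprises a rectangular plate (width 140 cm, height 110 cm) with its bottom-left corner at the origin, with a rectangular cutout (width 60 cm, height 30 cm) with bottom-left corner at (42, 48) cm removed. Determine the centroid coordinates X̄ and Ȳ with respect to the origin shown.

Part | A | x̄ᵢ | ȳᵢ | A·x̄ᵢ | A·ȳᵢ
plate | 15400.00 | 70.00 | 55.00 | 1078000.00 | 847000.00
hole | -1800.00 | 72.00 | 63.00 | -129600.00 | -113400.00
Σ | 13600.00 |  |  | 948400.00 | 733600.00
X̄ = 948400.00 / 13600.00 = 69.74 cm
Ȳ = 733600.00 / 13600.00 = 53.94 cm

X̄ = 69.74 cm, Ȳ = 53.94 cm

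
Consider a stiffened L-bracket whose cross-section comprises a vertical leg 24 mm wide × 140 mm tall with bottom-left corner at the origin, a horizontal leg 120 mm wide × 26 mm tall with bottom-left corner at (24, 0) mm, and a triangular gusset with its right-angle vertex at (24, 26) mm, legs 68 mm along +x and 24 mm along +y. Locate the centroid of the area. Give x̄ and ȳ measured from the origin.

Part | A | x̄ᵢ | ȳᵢ | A·x̄ᵢ | A·ȳᵢ
vertical leg | 3360.00 | 12.00 | 70.00 | 40320.00 | 235200.00
horizontal leg | 3120.00 | 84.00 | 13.00 | 262080.00 | 40560.00
gusset | 816.00 | 46.67 | 34.00 | 38080.00 | 27744.00
Σ | 7296.00 |  |  | 340480.00 | 303504.00
x̄ = 340480.00 / 7296.00 = 46.67 mm
ȳ = 303504.00 / 7296.00 = 41.60 mm

x̄ = 46.67 mm, ȳ = 41.60 mm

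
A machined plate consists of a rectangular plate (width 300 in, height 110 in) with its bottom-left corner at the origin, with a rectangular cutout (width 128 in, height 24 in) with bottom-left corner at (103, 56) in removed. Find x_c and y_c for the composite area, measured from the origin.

plate: A = 300 × 110 = 33000.00, centroid at (150.00, 55.00).
hole: A = −(128 × 24) = -3072.00, centroid at (167.00, 68.00).
ΣA = 29928.00 in², ΣAx_c = 4436976.00 in³, ΣAy_c = 1606104.00 in³.
x_c = 4436976.00/29928.00 = 148.26 in; y_c = 1606104.00/29928.00 = 53.67 in.

x_c = 148.26 in, y_c = 53.67 in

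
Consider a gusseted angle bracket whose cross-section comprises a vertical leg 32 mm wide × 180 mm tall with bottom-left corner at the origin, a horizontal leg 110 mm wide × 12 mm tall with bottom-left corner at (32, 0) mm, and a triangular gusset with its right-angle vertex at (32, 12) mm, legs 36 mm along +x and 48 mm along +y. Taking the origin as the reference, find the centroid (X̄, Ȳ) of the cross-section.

X̄ = 30.84 mm, Ȳ = 69.30 mm

Part | A | x̄ᵢ | ȳᵢ | A·x̄ᵢ | A·ȳᵢ
vertical leg | 5760.00 | 16.00 | 90.00 | 92160.00 | 518400.00
horizontal leg | 1320.00 | 87.00 | 6.00 | 114840.00 | 7920.00
gusset | 864.00 | 44.00 | 28.00 | 38016.00 | 24192.00
Σ | 7944.00 |  |  | 245016.00 | 550512.00
X̄ = 245016.00 / 7944.00 = 30.84 mm
Ȳ = 550512.00 / 7944.00 = 69.30 mm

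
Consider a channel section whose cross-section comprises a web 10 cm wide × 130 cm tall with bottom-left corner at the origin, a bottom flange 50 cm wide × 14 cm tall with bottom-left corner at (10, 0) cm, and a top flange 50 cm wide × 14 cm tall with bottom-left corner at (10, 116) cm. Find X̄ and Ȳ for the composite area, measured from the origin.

X̄ = 20.56 cm, Ȳ = 65.00 cm

Part | A | x̄ᵢ | ȳᵢ | A·x̄ᵢ | A·ȳᵢ
web | 1300.00 | 5.00 | 65.00 | 6500.00 | 84500.00
bottom flange | 700.00 | 35.00 | 7.00 | 24500.00 | 4900.00
top flange | 700.00 | 35.00 | 123.00 | 24500.00 | 86100.00
Σ | 2700.00 |  |  | 55500.00 | 175500.00
X̄ = 55500.00 / 2700.00 = 20.56 cm
Ȳ = 175500.00 / 2700.00 = 65.00 cm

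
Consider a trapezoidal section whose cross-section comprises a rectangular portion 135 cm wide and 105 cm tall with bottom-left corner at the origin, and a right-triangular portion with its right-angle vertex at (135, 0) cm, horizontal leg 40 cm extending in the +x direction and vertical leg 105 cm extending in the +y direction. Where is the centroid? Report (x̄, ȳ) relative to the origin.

x̄ = 77.93 cm, ȳ = 50.24 cm

Part | A | x̄ᵢ | ȳᵢ | A·x̄ᵢ | A·ȳᵢ
rectangular portion | 14175.00 | 67.50 | 52.50 | 956812.50 | 744187.50
triangular portion | 2100.00 | 148.33 | 35.00 | 311500.00 | 73500.00
Σ | 16275.00 |  |  | 1268312.50 | 817687.50
x̄ = 1268312.50 / 16275.00 = 77.93 cm
ȳ = 817687.50 / 16275.00 = 50.24 cm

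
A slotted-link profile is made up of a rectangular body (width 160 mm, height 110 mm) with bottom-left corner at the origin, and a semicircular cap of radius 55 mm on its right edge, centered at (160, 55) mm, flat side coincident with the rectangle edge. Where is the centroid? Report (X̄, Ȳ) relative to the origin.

rectangular body: A = 160 × 110 = 17600.00, centroid at (80.00, 55.00).
semicircular end: A = ½π·55² = 4751.66, centroid at (183.34, 55.00).
ΣA = 22351.66 mm², ΣAX̄ = 2279182.09 mm³, ΣAȲ = 1229341.24 mm³.
X̄ = 2279182.09/22351.66 = 101.97 mm; Ȳ = 1229341.24/22351.66 = 55.00 mm.

X̄ = 101.97 mm, Ȳ = 55.00 mm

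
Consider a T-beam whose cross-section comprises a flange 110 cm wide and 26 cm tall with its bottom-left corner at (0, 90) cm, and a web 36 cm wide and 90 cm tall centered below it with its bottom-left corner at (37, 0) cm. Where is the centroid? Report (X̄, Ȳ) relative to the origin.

web: A = 36 × 90 = 3240.00, centroid at (55.00, 45.00).
flange: A = 110 × 26 = 2860.00, centroid at (55.00, 103.00).
ΣA = 6100.00 cm²
ΣAX̄ = (3240.00)(55.00) + (2860.00)(55.00) = 335500.00 cm³
ΣAȲ = (3240.00)(45.00) + (2860.00)(103.00) = 440380.00 cm³
X̄ = 335500.00 / 6100.00 = 55.00 cm
Ȳ = 440380.00 / 6100.00 = 72.19 cm

X̄ = 55.00 cm, Ȳ = 72.19 cm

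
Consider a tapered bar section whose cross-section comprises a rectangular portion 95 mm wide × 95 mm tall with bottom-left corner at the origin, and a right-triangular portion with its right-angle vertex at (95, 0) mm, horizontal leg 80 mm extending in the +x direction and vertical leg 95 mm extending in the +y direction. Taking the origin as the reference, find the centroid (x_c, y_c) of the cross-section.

Part | A | x̄ᵢ | ȳᵢ | A·x̄ᵢ | A·ȳᵢ
rectangular portion | 9025.00 | 47.50 | 47.50 | 428687.50 | 428687.50
triangular portion | 3800.00 | 121.67 | 31.67 | 462333.33 | 120333.33
Σ | 12825.00 |  |  | 891020.83 | 549020.83
x_c = 891020.83 / 12825.00 = 69.48 mm
y_c = 549020.83 / 12825.00 = 42.81 mm

x_c = 69.48 mm, y_c = 42.81 mm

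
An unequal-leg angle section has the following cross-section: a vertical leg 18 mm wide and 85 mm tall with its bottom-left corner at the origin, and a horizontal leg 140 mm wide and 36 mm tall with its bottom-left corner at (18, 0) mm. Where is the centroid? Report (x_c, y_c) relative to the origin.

vertical leg: A = 18 × 85 = 1530.00, centroid at (9.00, 42.50).
horizontal leg: A = 140 × 36 = 5040.00, centroid at (88.00, 18.00).
ΣA = 6570.00 mm²
ΣAx_c = (1530.00)(9.00) + (5040.00)(88.00) = 457290.00 mm³
ΣAy_c = (1530.00)(42.50) + (5040.00)(18.00) = 155745.00 mm³
x_c = 457290.00 / 6570.00 = 69.60 mm
y_c = 155745.00 / 6570.00 = 23.71 mm

x_c = 69.60 mm, y_c = 23.71 mm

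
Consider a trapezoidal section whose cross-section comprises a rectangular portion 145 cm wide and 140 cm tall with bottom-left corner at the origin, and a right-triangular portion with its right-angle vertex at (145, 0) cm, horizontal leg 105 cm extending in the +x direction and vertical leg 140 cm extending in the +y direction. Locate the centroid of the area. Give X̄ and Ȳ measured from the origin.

X̄ = 101.08 cm, Ȳ = 63.80 cm

rectangular portion: A = 145 × 140 = 20300.00, centroid at (72.50, 70.00).
triangular portion: A = ½·105·140 = 7350.00, centroid at (180.00, 46.67).
ΣA = 27650.00 cm²
ΣAX̄ = (20300.00)(72.50) + (7350.00)(180.00) = 2794750.00 cm³
ΣAȲ = (20300.00)(70.00) + (7350.00)(46.67) = 1764000.00 cm³
X̄ = 2794750.00 / 27650.00 = 101.08 cm
Ȳ = 1764000.00 / 27650.00 = 63.80 cm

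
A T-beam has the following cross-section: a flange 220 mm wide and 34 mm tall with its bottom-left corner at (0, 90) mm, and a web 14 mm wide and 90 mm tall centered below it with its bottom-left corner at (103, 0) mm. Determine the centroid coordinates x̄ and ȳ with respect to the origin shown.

web: A = 14 × 90 = 1260.00, centroid at (110.00, 45.00).
flange: A = 220 × 34 = 7480.00, centroid at (110.00, 107.00).
ΣA = 8740.00 mm², ΣAx̄ = 961400.00 mm³, ΣAȳ = 857060.00 mm³.
x̄ = 961400.00/8740.00 = 110.00 mm; ȳ = 857060.00/8740.00 = 98.06 mm.

x̄ = 110.00 mm, ȳ = 98.06 mm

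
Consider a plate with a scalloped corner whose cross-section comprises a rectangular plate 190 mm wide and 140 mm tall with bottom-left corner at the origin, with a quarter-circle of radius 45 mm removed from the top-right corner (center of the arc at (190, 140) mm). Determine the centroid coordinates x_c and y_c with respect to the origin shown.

Part | A | x̄ᵢ | ȳᵢ | A·x̄ᵢ | A·ȳᵢ
plate | 26600.00 | 95.00 | 70.00 | 2527000.00 | 1862000.00
removed quarter-circle | -1590.43 | 170.90 | 120.90 | -271806.94 | -192285.38
Σ | 25009.57 |  |  | 2255193.06 | 1669714.62
x_c = 2255193.06 / 25009.57 = 90.17 mm
y_c = 1669714.62 / 25009.57 = 66.76 mm

x_c = 90.17 mm, y_c = 66.76 mm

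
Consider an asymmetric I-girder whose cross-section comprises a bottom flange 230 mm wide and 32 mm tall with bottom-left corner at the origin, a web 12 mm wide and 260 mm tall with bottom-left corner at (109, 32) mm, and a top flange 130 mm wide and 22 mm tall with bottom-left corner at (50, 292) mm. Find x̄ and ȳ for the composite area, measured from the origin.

Part | A | x̄ᵢ | ȳᵢ | A·x̄ᵢ | A·ȳᵢ
bottom flange | 7360.00 | 115.00 | 16.00 | 846400.00 | 117760.00
web | 3120.00 | 115.00 | 162.00 | 358800.00 | 505440.00
top flange | 2860.00 | 115.00 | 303.00 | 328900.00 | 866580.00
Σ | 13340.00 |  |  | 1534100.00 | 1489780.00
x̄ = 1534100.00 / 13340.00 = 115.00 mm
ȳ = 1489780.00 / 13340.00 = 111.68 mm

x̄ = 115.00 mm, ȳ = 111.68 mm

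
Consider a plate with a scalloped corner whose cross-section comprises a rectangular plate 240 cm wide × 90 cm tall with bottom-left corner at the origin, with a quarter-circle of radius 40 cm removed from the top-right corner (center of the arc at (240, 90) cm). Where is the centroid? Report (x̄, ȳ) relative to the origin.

x̄ = 113.64 cm, ȳ = 43.27 cm

plate: A = 240 × 90 = 21600.00, centroid at (120.00, 45.00).
removed quarter-circle: A = −¼π·40² = -1256.64, centroid at (223.02, 73.02).
ΣA = 20343.36 cm², ΣAx̄ = 2311740.44 cm³, ΣAȳ = 880236.00 cm³.
x̄ = 2311740.44/20343.36 = 113.64 cm; ȳ = 880236.00/20343.36 = 43.27 cm.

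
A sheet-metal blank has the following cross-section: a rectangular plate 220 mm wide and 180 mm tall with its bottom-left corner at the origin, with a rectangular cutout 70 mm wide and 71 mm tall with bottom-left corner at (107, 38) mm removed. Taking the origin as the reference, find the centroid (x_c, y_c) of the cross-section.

plate: A = 220 × 180 = 39600.00, centroid at (110.00, 90.00).
hole: A = −(70 × 71) = -4970.00, centroid at (142.00, 73.50).
ΣA = 34630.00 mm², ΣAx_c = 3650260.00 mm³, ΣAy_c = 3198705.00 mm³.
x_c = 3650260.00/34630.00 = 105.41 mm; y_c = 3198705.00/34630.00 = 92.37 mm.

x_c = 105.41 mm, y_c = 92.37 mm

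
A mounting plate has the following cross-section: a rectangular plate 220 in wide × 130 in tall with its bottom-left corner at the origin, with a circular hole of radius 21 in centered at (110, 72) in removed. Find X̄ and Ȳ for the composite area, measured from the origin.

X̄ = 110.00 in, Ȳ = 64.64 in

Part | A | x̄ᵢ | ȳᵢ | A·x̄ᵢ | A·ȳᵢ
plate | 28600.00 | 110.00 | 65.00 | 3146000.00 | 1859000.00
hole | -1385.44 | 110.00 | 72.00 | -152398.66 | -99751.85
Σ | 27214.56 |  |  | 2993601.34 | 1759248.15
X̄ = 2993601.34 / 27214.56 = 110.00 in
Ȳ = 1759248.15 / 27214.56 = 64.64 in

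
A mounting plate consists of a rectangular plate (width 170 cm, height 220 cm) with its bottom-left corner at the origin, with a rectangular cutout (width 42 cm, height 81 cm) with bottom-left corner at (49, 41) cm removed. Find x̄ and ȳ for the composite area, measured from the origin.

plate: A = 170 × 220 = 37400.00, centroid at (85.00, 110.00).
hole: A = −(42 × 81) = -3402.00, centroid at (70.00, 81.50).
ΣA = 33998.00 cm², ΣAx̄ = 2940860.00 cm³, ΣAȳ = 3836737.00 cm³.
x̄ = 2940860.00/33998.00 = 86.50 cm; ȳ = 3836737.00/33998.00 = 112.85 cm.

x̄ = 86.50 cm, ȳ = 112.85 cm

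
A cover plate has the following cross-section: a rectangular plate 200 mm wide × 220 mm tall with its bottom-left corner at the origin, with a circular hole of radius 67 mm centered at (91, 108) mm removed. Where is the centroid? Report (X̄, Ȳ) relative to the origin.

plate: A = 200 × 220 = 44000.00, centroid at (100.00, 110.00).
hole: A = −π·67² = -14102.61, centroid at (91.00, 108.00).
ΣA = 29897.39 mm², ΣAX̄ = 3116662.54 mm³, ΣAȲ = 3316918.18 mm³.
X̄ = 3116662.54/29897.39 = 104.25 mm; Ȳ = 3316918.18/29897.39 = 110.94 mm.

X̄ = 104.25 mm, Ȳ = 110.94 mm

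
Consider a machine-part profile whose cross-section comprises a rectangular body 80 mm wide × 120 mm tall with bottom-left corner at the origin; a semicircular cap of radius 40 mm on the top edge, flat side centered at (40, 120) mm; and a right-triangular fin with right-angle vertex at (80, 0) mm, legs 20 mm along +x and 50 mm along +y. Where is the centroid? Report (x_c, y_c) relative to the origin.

x_c = 41.85 mm, y_c = 73.62 mm

Part | A | x̄ᵢ | ȳᵢ | A·x̄ᵢ | A·ȳᵢ
rectangular body | 9600.00 | 40.00 | 60.00 | 384000.00 | 576000.00
semicircular top | 2513.27 | 40.00 | 136.98 | 100530.96 | 344259.56
triangular fin | 500.00 | 86.67 | 16.67 | 43333.33 | 8333.33
Σ | 12613.27 |  |  | 527864.30 | 928592.89
x_c = 527864.30 / 12613.27 = 41.85 mm
y_c = 928592.89 / 12613.27 = 73.62 mm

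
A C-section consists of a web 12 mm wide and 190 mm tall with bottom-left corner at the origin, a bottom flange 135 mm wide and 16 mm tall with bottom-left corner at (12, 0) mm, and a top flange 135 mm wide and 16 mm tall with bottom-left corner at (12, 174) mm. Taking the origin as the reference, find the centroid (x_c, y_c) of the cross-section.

Part | A | x̄ᵢ | ȳᵢ | A·x̄ᵢ | A·ȳᵢ
web | 2280.00 | 6.00 | 95.00 | 13680.00 | 216600.00
bottom flange | 2160.00 | 79.50 | 8.00 | 171720.00 | 17280.00
top flange | 2160.00 | 79.50 | 182.00 | 171720.00 | 393120.00
Σ | 6600.00 |  |  | 357120.00 | 627000.00
x_c = 357120.00 / 6600.00 = 54.11 mm
y_c = 627000.00 / 6600.00 = 95.00 mm

x_c = 54.11 mm, y_c = 95.00 mm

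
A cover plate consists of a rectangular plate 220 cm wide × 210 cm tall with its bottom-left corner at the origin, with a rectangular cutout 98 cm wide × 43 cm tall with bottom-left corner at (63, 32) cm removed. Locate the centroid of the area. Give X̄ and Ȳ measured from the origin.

plate: A = 220 × 210 = 46200.00, centroid at (110.00, 105.00).
hole: A = −(98 × 43) = -4214.00, centroid at (112.00, 53.50).
ΣA = 41986.00 cm², ΣAX̄ = 4610032.00 cm³, ΣAȲ = 4625551.00 cm³.
X̄ = 4610032.00/41986.00 = 109.80 cm; Ȳ = 4625551.00/41986.00 = 110.17 cm.

X̄ = 109.80 cm, Ȳ = 110.17 cm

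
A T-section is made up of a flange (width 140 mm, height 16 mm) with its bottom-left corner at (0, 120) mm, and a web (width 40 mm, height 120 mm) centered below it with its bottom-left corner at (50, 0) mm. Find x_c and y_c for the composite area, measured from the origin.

x_c = 70.00 mm, y_c = 81.64 mm

web: A = 40 × 120 = 4800.00, centroid at (70.00, 60.00).
flange: A = 140 × 16 = 2240.00, centroid at (70.00, 128.00).
ΣA = 7040.00 mm²
ΣAx_c = (4800.00)(70.00) + (2240.00)(70.00) = 492800.00 mm³
ΣAy_c = (4800.00)(60.00) + (2240.00)(128.00) = 574720.00 mm³
x_c = 492800.00 / 7040.00 = 70.00 mm
y_c = 574720.00 / 7040.00 = 81.64 mm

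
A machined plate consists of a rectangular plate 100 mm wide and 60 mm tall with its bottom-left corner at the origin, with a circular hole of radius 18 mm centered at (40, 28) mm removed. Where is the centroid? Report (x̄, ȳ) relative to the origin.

plate: A = 100 × 60 = 6000.00, centroid at (50.00, 30.00).
hole: A = −π·18² = -1017.88, centroid at (40.00, 28.00).
ΣA = 4982.12 mm²
ΣAx̄ = (6000.00)(50.00) + (-1017.88)(40.00) = 259284.96 mm³
ΣAȳ = (6000.00)(30.00) + (-1017.88)(28.00) = 151499.47 mm³
x̄ = 259284.96 / 4982.12 = 52.04 mm
ȳ = 151499.47 / 4982.12 = 30.41 mm

x̄ = 52.04 mm, ȳ = 30.41 mm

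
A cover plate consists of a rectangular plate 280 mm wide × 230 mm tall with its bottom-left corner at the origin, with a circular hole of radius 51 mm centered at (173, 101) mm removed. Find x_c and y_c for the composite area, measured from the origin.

plate: A = 280 × 230 = 64400.00, centroid at (140.00, 115.00).
hole: A = −π·51² = -8171.28, centroid at (173.00, 101.00).
ΣA = 56228.72 mm², ΣAx_c = 7602368.13 mm³, ΣAy_c = 6580700.47 mm³.
x_c = 7602368.13/56228.72 = 135.20 mm; y_c = 6580700.47/56228.72 = 117.03 mm.

x_c = 135.20 mm, y_c = 117.03 mm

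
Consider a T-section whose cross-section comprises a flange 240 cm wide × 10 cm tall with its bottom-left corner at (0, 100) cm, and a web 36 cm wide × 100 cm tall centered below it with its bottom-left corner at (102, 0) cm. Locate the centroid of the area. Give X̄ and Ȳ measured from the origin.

X̄ = 120.00 cm, Ȳ = 72.00 cm

web: A = 36 × 100 = 3600.00, centroid at (120.00, 50.00).
flange: A = 240 × 10 = 2400.00, centroid at (120.00, 105.00).
ΣA = 6000.00 cm²
ΣAX̄ = (3600.00)(120.00) + (2400.00)(120.00) = 720000.00 cm³
ΣAȲ = (3600.00)(50.00) + (2400.00)(105.00) = 432000.00 cm³
X̄ = 720000.00 / 6000.00 = 120.00 cm
Ȳ = 432000.00 / 6000.00 = 72.00 cm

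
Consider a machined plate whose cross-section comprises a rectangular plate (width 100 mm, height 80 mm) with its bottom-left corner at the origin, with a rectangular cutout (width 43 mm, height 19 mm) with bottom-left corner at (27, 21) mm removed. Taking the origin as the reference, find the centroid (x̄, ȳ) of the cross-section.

Part | A | x̄ᵢ | ȳᵢ | A·x̄ᵢ | A·ȳᵢ
plate | 8000.00 | 50.00 | 40.00 | 400000.00 | 320000.00
hole | -817.00 | 48.50 | 30.50 | -39624.50 | -24918.50
Σ | 7183.00 |  |  | 360375.50 | 295081.50
x̄ = 360375.50 / 7183.00 = 50.17 mm
ȳ = 295081.50 / 7183.00 = 41.08 mm

x̄ = 50.17 mm, ȳ = 41.08 mm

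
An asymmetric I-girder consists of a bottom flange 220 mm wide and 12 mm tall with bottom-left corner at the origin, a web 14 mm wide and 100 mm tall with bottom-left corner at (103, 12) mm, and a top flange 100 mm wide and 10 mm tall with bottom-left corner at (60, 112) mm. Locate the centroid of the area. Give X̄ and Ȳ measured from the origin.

X̄ = 110.00 mm, Ȳ = 43.58 mm

bottom flange: A = 220 × 12 = 2640.00, centroid at (110.00, 6.00).
web: A = 14 × 100 = 1400.00, centroid at (110.00, 62.00).
top flange: A = 100 × 10 = 1000.00, centroid at (110.00, 117.00).
ΣA = 5040.00 mm²
ΣAX̄ = (2640.00)(110.00) + (1400.00)(110.00) + (1000.00)(110.00) = 554400.00 mm³
ΣAȲ = (2640.00)(6.00) + (1400.00)(62.00) + (1000.00)(117.00) = 219640.00 mm³
X̄ = 554400.00 / 5040.00 = 110.00 mm
Ȳ = 219640.00 / 5040.00 = 43.58 mm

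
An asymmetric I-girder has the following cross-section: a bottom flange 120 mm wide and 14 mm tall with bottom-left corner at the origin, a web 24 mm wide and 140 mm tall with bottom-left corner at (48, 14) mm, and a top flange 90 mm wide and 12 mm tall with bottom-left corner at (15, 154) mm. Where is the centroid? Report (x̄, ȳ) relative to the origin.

Part | A | x̄ᵢ | ȳᵢ | A·x̄ᵢ | A·ȳᵢ
bottom flange | 1680.00 | 60.00 | 7.00 | 100800.00 | 11760.00
web | 3360.00 | 60.00 | 84.00 | 201600.00 | 282240.00
top flange | 1080.00 | 60.00 | 160.00 | 64800.00 | 172800.00
Σ | 6120.00 |  |  | 367200.00 | 466800.00
x̄ = 367200.00 / 6120.00 = 60.00 mm
ȳ = 466800.00 / 6120.00 = 76.27 mm

x̄ = 60.00 mm, ȳ = 76.27 mm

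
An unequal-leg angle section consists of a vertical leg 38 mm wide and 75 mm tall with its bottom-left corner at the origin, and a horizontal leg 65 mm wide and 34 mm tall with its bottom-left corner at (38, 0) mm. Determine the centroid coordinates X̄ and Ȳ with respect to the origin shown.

vertical leg: A = 38 × 75 = 2850.00, centroid at (19.00, 37.50).
horizontal leg: A = 65 × 34 = 2210.00, centroid at (70.50, 17.00).
ΣA = 5060.00 mm², ΣAX̄ = 209955.00 mm³, ΣAȲ = 144445.00 mm³.
X̄ = 209955.00/5060.00 = 41.49 mm; Ȳ = 144445.00/5060.00 = 28.55 mm.

X̄ = 41.49 mm, Ȳ = 28.55 mm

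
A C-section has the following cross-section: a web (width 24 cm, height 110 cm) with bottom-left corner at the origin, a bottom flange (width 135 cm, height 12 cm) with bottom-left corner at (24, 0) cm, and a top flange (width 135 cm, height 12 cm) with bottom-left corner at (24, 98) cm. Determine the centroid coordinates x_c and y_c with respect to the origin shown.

web: A = 24 × 110 = 2640.00, centroid at (12.00, 55.00).
bottom flange: A = 135 × 12 = 1620.00, centroid at (91.50, 6.00).
top flange: A = 135 × 12 = 1620.00, centroid at (91.50, 104.00).
ΣA = 5880.00 cm²
ΣAx_c = (2640.00)(12.00) + (1620.00)(91.50) + (1620.00)(91.50) = 328140.00 cm³
ΣAy_c = (2640.00)(55.00) + (1620.00)(6.00) + (1620.00)(104.00) = 323400.00 cm³
x_c = 328140.00 / 5880.00 = 55.81 cm
y_c = 323400.00 / 5880.00 = 55.00 cm

x_c = 55.81 cm, y_c = 55.00 cm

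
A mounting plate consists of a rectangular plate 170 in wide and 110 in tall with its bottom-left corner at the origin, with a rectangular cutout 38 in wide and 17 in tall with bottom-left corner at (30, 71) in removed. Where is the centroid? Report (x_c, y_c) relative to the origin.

plate: A = 170 × 110 = 18700.00, centroid at (85.00, 55.00).
hole: A = −(38 × 17) = -646.00, centroid at (49.00, 79.50).
ΣA = 18054.00 in²
ΣAx_c = (18700.00)(85.00) + (-646.00)(49.00) = 1557846.00 in³
ΣAy_c = (18700.00)(55.00) + (-646.00)(79.50) = 977143.00 in³
x_c = 1557846.00 / 18054.00 = 86.29 in
y_c = 977143.00 / 18054.00 = 54.12 in

x_c = 86.29 in, y_c = 54.12 in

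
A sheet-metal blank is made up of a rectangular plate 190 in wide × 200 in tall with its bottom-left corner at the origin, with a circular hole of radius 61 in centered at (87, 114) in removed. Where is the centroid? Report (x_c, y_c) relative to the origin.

plate: A = 190 × 200 = 38000.00, centroid at (95.00, 100.00).
hole: A = −π·61² = -11689.87, centroid at (87.00, 114.00).
ΣA = 26310.13 in²
ΣAx_c = (38000.00)(95.00) + (-11689.87)(87.00) = 2592981.64 in³
ΣAy_c = (38000.00)(100.00) + (-11689.87)(114.00) = 2467355.25 in³
x_c = 2592981.64 / 26310.13 = 98.55 in
y_c = 2467355.25 / 26310.13 = 93.78 in

x_c = 98.55 in, y_c = 93.78 in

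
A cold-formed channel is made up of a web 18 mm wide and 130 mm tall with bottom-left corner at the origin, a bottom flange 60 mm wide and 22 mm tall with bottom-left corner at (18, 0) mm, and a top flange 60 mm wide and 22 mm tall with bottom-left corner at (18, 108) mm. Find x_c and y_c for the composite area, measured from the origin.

x_c = 29.67 mm, y_c = 65.00 mm

Part | A | x̄ᵢ | ȳᵢ | A·x̄ᵢ | A·ȳᵢ
web | 2340.00 | 9.00 | 65.00 | 21060.00 | 152100.00
bottom flange | 1320.00 | 48.00 | 11.00 | 63360.00 | 14520.00
top flange | 1320.00 | 48.00 | 119.00 | 63360.00 | 157080.00
Σ | 4980.00 |  |  | 147780.00 | 323700.00
x_c = 147780.00 / 4980.00 = 29.67 mm
y_c = 323700.00 / 4980.00 = 65.00 mm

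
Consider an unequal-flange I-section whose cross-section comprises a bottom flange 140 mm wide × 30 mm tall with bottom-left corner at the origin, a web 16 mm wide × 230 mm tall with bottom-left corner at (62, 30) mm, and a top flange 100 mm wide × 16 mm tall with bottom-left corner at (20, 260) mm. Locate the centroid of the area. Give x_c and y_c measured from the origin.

x_c = 70.00 mm, y_c = 108.16 mm

Part | A | x̄ᵢ | ȳᵢ | A·x̄ᵢ | A·ȳᵢ
bottom flange | 4200.00 | 70.00 | 15.00 | 294000.00 | 63000.00
web | 3680.00 | 70.00 | 145.00 | 257600.00 | 533600.00
top flange | 1600.00 | 70.00 | 268.00 | 112000.00 | 428800.00
Σ | 9480.00 |  |  | 663600.00 | 1025400.00
x_c = 663600.00 / 9480.00 = 70.00 mm
y_c = 1025400.00 / 9480.00 = 108.16 mm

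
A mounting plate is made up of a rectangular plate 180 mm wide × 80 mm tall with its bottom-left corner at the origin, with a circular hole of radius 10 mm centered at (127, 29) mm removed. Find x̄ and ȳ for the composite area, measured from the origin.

x̄ = 89.17 mm, ȳ = 40.25 mm

plate: A = 180 × 80 = 14400.00, centroid at (90.00, 40.00).
hole: A = −π·10² = -314.16, centroid at (127.00, 29.00).
ΣA = 14085.84 mm²
ΣAx̄ = (14400.00)(90.00) + (-314.16)(127.00) = 1256101.77 mm³
ΣAȳ = (14400.00)(40.00) + (-314.16)(29.00) = 566889.38 mm³
x̄ = 1256101.77 / 14085.84 = 89.17 mm
ȳ = 566889.38 / 14085.84 = 40.25 mm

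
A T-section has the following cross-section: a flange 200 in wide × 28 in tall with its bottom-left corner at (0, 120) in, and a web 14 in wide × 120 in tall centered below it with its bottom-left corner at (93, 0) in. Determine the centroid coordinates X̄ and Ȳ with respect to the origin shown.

X̄ = 100.00 in, Ȳ = 116.92 in

Part | A | x̄ᵢ | ȳᵢ | A·x̄ᵢ | A·ȳᵢ
web | 1680.00 | 100.00 | 60.00 | 168000.00 | 100800.00
flange | 5600.00 | 100.00 | 134.00 | 560000.00 | 750400.00
Σ | 7280.00 |  |  | 728000.00 | 851200.00
X̄ = 728000.00 / 7280.00 = 100.00 in
Ȳ = 851200.00 / 7280.00 = 116.92 in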